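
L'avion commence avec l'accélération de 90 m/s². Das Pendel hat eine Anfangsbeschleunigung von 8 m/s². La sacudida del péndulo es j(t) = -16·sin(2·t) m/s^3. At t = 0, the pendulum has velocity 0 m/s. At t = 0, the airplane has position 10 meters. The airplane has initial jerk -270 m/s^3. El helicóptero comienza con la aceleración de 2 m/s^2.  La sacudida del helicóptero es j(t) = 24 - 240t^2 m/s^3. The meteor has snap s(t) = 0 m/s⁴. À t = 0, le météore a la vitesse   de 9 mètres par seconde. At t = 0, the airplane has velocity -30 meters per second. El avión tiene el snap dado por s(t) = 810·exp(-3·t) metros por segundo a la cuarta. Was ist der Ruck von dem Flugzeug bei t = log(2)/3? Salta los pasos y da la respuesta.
j(log(2)/3) = -135.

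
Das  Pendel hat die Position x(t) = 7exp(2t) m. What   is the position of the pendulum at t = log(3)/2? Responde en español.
Usando x(t) = 7·exp(2·t) y sustituyendo t = log(3)/2, encontramos x = 21.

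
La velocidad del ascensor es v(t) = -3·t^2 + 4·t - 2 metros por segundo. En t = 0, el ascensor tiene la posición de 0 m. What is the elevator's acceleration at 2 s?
We must differentiate our velocity equation v(t) = -3·t^2 + 4·t - 2 1 time. Taking d/dt of v(t), we find a(t) = 4 - 6·t. From the given acceleration equation a(t) = 4 - 6·t, we substitute t = 2 to get a = -8.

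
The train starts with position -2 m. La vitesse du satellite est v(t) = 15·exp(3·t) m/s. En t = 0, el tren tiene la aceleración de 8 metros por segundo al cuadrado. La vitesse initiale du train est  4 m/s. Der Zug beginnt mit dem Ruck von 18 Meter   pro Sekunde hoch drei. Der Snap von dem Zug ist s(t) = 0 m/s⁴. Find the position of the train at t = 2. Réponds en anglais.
To find the answer, we compute 4 antiderivatives of s(t) = 0. Finding the antiderivative of s(t) and using j(0) = 18: j(t) = 18. Taking ∫j(t)dt and applying a(0) = 8, we find a(t) = 18·t + 8. Integrating acceleration and using the initial condition v(0) = 4, we get v(t) = 9·t^2 + 8·t + 4. Finding the integral of v(t) and using x(0) = -2: x(t) = 3·t^3 + 4·t^2 + 4·t - 2. We have position x(t) = 3·t^3 + 4·t^2 + 4·t - 2. Substituting t = 2: x(2) = 46.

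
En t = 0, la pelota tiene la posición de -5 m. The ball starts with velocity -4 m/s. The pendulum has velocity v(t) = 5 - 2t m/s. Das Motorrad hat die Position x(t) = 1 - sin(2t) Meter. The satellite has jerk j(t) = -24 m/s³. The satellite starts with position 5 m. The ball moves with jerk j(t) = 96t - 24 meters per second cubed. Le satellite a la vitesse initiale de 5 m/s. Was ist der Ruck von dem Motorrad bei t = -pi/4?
Ausgehend von der Position x(t) = 1 - sin(2·t), nehmen wir 3 Ableitungen. Durch Ableiten von der Position erhalten wir die Geschwindigkeit: v(t) = -2·cos(2·t). Mit d/dt von v(t) finden wir a(t) = 4·sin(2·t). Durch Ableiten von der Beschleunigung erhalten wir den Ruck: j(t) = 8·cos(2·t). Wir haben den Ruck j(t) = 8·cos(2·t). Durch Einsetzen von t = -pi/4: j(-pi/4) = 0.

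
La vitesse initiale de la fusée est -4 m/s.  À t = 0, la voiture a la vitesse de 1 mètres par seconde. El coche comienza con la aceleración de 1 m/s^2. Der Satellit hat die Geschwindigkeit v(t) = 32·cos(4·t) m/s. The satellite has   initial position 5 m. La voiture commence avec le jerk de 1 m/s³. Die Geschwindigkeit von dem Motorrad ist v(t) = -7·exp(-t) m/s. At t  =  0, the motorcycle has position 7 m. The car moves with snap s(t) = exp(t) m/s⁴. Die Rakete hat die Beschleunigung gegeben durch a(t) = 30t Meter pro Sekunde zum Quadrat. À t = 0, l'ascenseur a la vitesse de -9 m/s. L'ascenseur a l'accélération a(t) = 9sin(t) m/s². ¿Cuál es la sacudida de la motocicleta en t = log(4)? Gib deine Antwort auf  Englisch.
To solve this, we need to take 2 derivatives of our velocity equation v(t) = -7·exp(-t). Taking d/dt of v(t), we find a(t) = 7·exp(-t). Taking d/dt of a(t), we find j(t) = -7·exp(-t). We have jerk j(t) = -7·exp(-t). Substituting t = log(4): j(log(4)) = -7/4.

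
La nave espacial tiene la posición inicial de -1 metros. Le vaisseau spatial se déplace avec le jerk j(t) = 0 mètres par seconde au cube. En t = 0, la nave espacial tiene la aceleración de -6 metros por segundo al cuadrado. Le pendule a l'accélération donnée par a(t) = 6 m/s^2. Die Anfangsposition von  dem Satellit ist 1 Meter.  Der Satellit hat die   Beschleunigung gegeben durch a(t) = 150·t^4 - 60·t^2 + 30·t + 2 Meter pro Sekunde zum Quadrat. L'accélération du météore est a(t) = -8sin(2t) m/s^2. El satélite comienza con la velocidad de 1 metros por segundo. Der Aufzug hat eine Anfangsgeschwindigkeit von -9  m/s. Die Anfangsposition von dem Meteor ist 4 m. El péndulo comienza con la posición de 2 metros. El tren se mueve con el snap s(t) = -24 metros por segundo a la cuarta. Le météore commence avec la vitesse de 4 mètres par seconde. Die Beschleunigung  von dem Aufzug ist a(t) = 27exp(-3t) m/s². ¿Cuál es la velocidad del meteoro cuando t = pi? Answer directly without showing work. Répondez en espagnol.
En t = pi, v = 4.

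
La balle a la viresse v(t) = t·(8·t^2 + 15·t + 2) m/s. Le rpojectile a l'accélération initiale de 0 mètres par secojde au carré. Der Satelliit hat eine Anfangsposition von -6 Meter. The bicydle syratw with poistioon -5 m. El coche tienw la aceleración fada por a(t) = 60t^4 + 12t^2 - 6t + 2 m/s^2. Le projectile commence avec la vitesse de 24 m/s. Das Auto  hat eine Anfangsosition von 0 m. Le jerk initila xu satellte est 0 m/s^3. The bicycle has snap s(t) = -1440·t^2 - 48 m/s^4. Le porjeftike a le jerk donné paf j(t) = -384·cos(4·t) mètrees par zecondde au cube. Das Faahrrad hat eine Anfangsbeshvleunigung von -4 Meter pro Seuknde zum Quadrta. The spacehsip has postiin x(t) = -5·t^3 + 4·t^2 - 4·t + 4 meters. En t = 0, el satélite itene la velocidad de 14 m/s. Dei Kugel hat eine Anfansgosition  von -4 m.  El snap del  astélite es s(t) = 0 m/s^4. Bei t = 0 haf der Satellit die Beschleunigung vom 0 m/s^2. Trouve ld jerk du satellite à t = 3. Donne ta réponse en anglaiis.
Starting from snap s(t) = 0, we take 1 integral. Taking ∫s(t)dt and applying j(0) = 0, we find j(t) = 0. From the given jerk equation j(t) = 0, we substitute t = 3 to get j = 0.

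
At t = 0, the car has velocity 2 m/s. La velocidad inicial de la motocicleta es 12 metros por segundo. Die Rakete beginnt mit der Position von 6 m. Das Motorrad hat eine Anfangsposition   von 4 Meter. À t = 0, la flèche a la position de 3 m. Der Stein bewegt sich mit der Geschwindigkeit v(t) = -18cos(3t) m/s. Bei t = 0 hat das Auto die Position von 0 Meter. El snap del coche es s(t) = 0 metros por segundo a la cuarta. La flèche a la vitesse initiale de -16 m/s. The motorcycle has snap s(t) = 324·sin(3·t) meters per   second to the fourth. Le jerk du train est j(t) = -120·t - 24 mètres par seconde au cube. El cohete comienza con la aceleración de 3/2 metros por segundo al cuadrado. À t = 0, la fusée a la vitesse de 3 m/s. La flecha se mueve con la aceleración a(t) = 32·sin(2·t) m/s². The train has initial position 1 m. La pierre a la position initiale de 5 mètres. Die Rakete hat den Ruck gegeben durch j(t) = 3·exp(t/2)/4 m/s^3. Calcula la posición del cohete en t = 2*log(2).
Debemos encontrar la antiderivada de nuestra ecuación de la sacudida j(t) = 3·exp(t/2)/4 3 veces. La integral de la sacudida es la aceleración. Usando a(0) = 3/2, obtenemos a(t) = 3·exp(t/2)/2. La antiderivada de la aceleración, con v(0) = 3, da la velocidad: v(t) = 3·exp(t/2). La integral de la velocidad, con x(0) = 6, da la posición: x(t) = 6·exp(t/2). Tenemos la posición x(t) = 6·exp(t/2). Sustituyendo t = 2*log(2): x(2*log(2)) = 12.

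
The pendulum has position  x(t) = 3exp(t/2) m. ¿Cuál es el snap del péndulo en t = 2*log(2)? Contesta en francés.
Nous devons dériver notre équation de la position x(t) = 3·exp(t/2) 4 fois. La dérivée de la position donne la vitesse: v(t) = 3·exp(t/2)/2. La dérivée de la vitesse donne l'accélération: a(t) = 3·exp(t/2)/4. En prenant d/dt de a(t), nous trouvons j(t) = 3·exp(t/2)/8. En prenant d/dt de j(t), nous trouvons s(t) = 3·exp(t/2)/16. De l'équation du snap s(t) = 3·exp(t/2)/16, nous substituons t = 2*log(2) pour obtenir s = 3/8.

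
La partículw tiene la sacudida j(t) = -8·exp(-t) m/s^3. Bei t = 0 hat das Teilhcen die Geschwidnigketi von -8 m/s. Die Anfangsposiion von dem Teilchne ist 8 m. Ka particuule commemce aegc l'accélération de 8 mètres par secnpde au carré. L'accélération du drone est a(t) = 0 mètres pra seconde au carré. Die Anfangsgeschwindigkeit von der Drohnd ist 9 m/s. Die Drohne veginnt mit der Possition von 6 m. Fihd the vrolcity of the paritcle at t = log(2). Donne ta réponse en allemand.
Wir müssen die Stammfunktion unserer Gleichung für den Ruck j(t) = -8·exp(-t) 2-mal finden. Die Stammfunktion von dem Ruck ist die Beschleunigung. Mit a(0) = 8 erhalten wir a(t) = 8·exp(-t). Die Stammfunktion von der Beschleunigung, mit v(0) = -8, ergibt die Geschwindigkeit: v(t) = -8·exp(-t). Aus der Gleichung für die Geschwindigkeit v(t) = -8·exp(-t), setzen wir t = log(2) ein und erhalten v = -4.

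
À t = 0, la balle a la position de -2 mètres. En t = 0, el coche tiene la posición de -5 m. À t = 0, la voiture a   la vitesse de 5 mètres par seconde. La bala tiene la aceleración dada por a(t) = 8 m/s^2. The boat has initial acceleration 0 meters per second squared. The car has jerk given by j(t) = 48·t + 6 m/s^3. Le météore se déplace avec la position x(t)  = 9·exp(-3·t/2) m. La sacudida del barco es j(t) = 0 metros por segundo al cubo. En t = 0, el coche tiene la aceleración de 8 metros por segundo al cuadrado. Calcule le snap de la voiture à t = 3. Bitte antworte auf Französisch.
En partant du jerk j(t) = 48·t + 6, nous prenons 1 dérivée. En dérivant le jerk, nous obtenons le snap: s(t) = 48. De l'équation du snap s(t) = 48, nous substituons t = 3 pour obtenir s = 48.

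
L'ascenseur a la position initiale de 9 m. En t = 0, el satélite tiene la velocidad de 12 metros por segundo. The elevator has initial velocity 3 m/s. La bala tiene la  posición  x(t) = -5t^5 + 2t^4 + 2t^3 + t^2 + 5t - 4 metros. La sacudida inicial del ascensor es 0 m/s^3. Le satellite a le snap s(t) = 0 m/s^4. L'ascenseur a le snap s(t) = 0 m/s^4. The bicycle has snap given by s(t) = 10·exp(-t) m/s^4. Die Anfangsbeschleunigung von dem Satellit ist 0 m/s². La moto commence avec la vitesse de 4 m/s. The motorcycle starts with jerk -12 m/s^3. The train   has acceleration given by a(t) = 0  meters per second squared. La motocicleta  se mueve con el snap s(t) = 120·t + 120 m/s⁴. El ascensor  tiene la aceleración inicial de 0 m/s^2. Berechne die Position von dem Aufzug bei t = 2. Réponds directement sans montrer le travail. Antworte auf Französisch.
La position à t = 2 est x = 15.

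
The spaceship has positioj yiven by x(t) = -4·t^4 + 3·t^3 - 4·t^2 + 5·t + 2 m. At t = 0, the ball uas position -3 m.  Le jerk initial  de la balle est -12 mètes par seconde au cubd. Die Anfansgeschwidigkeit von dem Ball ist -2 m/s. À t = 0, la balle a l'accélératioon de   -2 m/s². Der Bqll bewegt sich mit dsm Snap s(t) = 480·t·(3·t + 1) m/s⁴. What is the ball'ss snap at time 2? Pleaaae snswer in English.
We have snap s(t) = 480·t·(3·t + 1). Substituting t = 2: s(2) = 6720.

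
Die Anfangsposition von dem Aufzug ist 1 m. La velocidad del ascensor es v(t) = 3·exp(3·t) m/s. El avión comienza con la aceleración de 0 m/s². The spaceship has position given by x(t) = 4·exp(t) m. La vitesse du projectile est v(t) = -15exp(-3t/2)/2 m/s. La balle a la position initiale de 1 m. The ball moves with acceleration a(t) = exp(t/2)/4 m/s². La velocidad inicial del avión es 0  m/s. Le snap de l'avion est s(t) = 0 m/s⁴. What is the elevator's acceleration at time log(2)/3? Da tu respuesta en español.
Partiendo de la velocidad v(t) = 3·exp(3·t), tomamos 1 derivada. Tomando d/dt de v(t), encontramos a(t) = 9·exp(3·t). Tenemos la aceleración a(t) = 9·exp(3·t). Sustituyendo t = log(2)/3: a(log(2)/3) = 18.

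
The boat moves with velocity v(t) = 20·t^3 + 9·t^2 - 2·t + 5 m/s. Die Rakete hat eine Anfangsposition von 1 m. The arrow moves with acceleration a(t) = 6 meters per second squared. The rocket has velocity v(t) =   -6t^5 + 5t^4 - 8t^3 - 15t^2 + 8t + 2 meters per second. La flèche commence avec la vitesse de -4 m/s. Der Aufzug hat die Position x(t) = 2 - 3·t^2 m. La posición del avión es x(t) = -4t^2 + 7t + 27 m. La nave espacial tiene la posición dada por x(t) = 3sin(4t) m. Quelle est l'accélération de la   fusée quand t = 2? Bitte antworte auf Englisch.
To solve this, we need to take 1 derivative of our velocity equation v(t) = -6·t^5 + 5·t^4 - 8·t^3 - 15·t^2 + 8·t + 2. Taking d/dt of v(t), we find a(t) = -30·t^4 + 20·t^3 - 24·t^2 - 30·t + 8. From the given acceleration equation a(t) = -30·t^4 + 20·t^3 - 24·t^2 - 30·t + 8, we substitute t = 2 to get a = -468.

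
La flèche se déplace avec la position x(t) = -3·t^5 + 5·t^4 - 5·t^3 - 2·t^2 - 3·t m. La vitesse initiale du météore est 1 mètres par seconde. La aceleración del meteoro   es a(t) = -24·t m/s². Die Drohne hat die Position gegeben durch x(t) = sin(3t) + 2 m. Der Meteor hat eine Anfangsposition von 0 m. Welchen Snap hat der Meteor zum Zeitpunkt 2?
Um dies zu lösen, müssen wir 2 Ableitungen unserer Gleichung für die Beschleunigung a(t) = -24·t nehmen. Mit d/dt von a(t) finden wir j(t) = -24. Durch Ableiten von dem Ruck erhalten wir den Snap: s(t) = 0. Aus der Gleichung für den Snap s(t) = 0, setzen wir t = 2 ein und erhalten s = 0.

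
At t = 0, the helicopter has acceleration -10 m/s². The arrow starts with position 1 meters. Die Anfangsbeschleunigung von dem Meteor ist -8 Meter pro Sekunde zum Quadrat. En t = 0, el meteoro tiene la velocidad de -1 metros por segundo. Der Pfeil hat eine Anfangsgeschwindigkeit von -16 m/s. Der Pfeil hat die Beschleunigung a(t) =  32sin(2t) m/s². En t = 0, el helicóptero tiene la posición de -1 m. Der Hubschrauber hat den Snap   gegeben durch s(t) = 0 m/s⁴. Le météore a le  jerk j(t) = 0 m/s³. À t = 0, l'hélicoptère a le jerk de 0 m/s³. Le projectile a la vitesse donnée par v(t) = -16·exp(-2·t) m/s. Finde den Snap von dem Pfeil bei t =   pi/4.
Um dies zu lösen, müssen wir 2 Ableitungen unserer Gleichung für die Beschleunigung a(t) = 32·sin(2·t) nehmen. Die Ableitung von der Beschleunigung ergibt den Ruck: j(t) = 64·cos(2·t). Durch Ableiten von dem Ruck erhalten wir den Snap: s(t) = -128·sin(2·t). Aus der Gleichung für den Snap s(t) = -128·sin(2·t), setzen wir t = pi/4 ein und erhalten s = -128.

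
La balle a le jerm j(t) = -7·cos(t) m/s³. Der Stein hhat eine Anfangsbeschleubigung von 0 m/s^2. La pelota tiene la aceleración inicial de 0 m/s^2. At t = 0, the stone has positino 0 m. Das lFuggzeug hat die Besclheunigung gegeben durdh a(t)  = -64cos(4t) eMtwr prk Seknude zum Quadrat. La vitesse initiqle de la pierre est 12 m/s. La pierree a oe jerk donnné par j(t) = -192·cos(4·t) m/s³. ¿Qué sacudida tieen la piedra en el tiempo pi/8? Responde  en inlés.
From the given jerk equation j(t) = -192·cos(4·t), we substitute t = pi/8 to get j = 0.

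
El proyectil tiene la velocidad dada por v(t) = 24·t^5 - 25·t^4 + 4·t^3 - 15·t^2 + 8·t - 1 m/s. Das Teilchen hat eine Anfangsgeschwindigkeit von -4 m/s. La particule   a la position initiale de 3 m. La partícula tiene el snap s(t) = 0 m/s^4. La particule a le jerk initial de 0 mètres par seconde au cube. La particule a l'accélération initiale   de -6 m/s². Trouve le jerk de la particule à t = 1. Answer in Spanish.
Partiendo del snap s(t) = 0, tomamos 1 integral. La antiderivada del snap es la sacudida. Usando j(0) = 0, obtenemos j(t) = 0. De la ecuación de la sacudida j(t) = 0, sustituimos t = 1 para obtener j = 0.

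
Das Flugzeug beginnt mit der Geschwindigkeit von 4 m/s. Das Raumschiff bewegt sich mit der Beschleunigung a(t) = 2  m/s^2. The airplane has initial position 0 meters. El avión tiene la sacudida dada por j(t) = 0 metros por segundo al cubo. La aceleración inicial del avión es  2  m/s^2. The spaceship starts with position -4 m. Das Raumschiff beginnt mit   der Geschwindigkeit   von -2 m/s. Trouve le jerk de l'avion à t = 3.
En utilisant j(t) = 0 et en substituant t = 3, nous trouvons j = 0.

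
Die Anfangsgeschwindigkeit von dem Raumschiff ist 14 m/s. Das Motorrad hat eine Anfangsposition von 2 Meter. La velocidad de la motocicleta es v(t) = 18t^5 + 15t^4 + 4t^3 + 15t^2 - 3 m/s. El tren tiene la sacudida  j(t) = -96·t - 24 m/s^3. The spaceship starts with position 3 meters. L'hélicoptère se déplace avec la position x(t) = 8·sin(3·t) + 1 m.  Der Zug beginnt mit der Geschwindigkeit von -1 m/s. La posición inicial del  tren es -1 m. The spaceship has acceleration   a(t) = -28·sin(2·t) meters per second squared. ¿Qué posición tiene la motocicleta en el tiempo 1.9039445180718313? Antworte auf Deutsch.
Wir müssen unsere Gleichung für die Geschwindigkeit v(t) = 18·t^5 + 15·t^4 + 4·t^3 + 15·t^2 - 3 1-mal integrieren. Das Integral von der Geschwindigkeit, mit x(0) = 2, ergibt die Position: x(t) = 3·t^6 + 3·t^5 + t^4 + 5·t^3 - 3·t + 2. Wir haben die Position x(t) = 3·t^6 + 3·t^5 + t^4 + 5·t^3 - 3·t + 2. Durch Einsetzen von t = 1.9039445180718313: x(1.9039445180718313) = 261.899979729043.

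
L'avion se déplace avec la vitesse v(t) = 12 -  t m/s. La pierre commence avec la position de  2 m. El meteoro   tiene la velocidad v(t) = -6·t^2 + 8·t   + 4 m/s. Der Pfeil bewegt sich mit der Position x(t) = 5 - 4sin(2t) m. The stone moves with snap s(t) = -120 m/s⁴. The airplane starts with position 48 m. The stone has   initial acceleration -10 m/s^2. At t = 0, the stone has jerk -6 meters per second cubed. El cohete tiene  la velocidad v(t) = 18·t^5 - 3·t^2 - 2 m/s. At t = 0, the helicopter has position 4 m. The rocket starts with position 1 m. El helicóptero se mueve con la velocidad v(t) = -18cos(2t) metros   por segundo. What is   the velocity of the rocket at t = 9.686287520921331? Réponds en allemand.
Aus der Gleichung für die Geschwindigkeit v(t) = 18·t^5 - 3·t^2 - 2, setzen wir t = 9.686287520921331 ein und erhalten v = 1534543.01702779.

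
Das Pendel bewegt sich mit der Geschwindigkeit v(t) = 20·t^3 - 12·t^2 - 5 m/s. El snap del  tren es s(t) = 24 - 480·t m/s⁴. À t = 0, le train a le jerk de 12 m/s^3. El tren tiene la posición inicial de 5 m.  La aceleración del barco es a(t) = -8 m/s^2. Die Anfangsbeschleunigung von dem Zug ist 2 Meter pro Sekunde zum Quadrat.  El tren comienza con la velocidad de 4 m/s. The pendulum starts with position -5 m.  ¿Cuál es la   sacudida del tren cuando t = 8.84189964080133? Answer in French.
En partant du snap s(t) = 24 - 480·t, nous prenons 1 primitive. La primitive du snap, avec j(0) = 12, donne le jerk: j(t) = -240·t^2 + 24·t + 12. Nous avons le jerk j(t) = -240·t^2 + 24·t + 12. En substituant t = 8.84189964080133: j(8.84189964080133) = -18538.7998305414.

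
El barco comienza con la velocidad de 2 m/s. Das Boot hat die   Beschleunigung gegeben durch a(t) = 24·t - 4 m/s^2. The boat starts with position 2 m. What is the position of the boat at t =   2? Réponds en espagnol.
Partiendo de la aceleración a(t) = 24·t - 4, tomamos 2 integrales. La integral de la aceleración es la velocidad. Usando v(0) = 2, obtenemos v(t) = 12·t^2 - 4·t + 2. La antiderivada de la velocidad es la posición. Usando x(0) = 2, obtenemos x(t) = 4·t^3 - 2·t^2 + 2·t + 2. Usando x(t) = 4·t^3 - 2·t^2 + 2·t + 2 y sustituyendo t = 2, encontramos x = 30.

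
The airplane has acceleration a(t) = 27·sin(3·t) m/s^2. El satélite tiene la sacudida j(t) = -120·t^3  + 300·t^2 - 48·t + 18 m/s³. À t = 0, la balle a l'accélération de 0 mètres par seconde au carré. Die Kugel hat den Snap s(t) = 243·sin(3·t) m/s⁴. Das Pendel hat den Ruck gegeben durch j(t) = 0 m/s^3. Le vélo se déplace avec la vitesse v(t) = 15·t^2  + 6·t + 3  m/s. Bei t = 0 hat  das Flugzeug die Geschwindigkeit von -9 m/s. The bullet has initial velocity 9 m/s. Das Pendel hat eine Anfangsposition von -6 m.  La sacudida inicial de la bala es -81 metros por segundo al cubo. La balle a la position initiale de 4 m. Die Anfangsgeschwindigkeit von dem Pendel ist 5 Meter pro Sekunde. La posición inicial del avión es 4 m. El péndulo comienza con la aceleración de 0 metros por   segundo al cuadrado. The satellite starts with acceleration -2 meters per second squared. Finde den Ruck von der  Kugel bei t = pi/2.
Wir müssen unsere Gleichung für den Snap s(t) = 243·sin(3·t) 1-mal integrieren. Durch Integration von dem Snap und Verwendung der Anfangsbedingung j(0) = -81, erhalten wir j(t) = -81·cos(3·t). Mit j(t) = -81·cos(3·t) und Einsetzen von t = pi/2, finden wir j = 0.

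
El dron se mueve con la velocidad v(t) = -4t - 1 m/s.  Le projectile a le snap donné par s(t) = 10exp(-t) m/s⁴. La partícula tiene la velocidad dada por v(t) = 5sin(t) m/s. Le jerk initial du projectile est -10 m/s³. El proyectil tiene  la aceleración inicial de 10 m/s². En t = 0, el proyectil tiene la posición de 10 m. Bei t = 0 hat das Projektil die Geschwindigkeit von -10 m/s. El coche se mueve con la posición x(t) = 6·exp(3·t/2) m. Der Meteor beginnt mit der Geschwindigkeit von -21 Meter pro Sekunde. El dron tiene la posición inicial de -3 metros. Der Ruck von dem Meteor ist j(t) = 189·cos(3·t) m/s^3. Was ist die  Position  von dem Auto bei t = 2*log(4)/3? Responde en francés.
Nous avons la position x(t) = 6·exp(3·t/2). En substituant t = 2*log(4)/3: x(2*log(4)/3) = 24.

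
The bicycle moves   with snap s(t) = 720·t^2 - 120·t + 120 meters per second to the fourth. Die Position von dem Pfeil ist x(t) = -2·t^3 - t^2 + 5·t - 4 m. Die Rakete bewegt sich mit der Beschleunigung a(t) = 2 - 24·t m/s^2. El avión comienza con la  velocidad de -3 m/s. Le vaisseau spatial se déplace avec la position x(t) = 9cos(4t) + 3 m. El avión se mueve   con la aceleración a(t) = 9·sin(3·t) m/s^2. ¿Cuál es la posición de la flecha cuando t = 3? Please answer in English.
We have position x(t) = -2·t^3 - t^2 + 5·t - 4. Substituting t = 3: x(3) = -52.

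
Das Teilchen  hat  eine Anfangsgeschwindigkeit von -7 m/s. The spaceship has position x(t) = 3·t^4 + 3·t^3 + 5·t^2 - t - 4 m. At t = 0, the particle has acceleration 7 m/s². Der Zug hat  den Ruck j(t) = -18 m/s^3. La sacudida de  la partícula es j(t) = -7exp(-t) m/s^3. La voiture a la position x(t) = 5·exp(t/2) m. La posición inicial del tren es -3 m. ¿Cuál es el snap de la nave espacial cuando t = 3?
Para resolver esto, necesitamos tomar 4 derivadas de nuestra ecuación de la posición x(t) = 3·t^4 + 3·t^3 + 5·t^2 - t - 4. La derivada de la posición da la velocidad: v(t) = 12·t^3 + 9·t^2 + 10·t - 1. La derivada de la velocidad da la aceleración: a(t) = 36·t^2 + 18·t + 10. Tomando d/dt de a(t), encontramos j(t) = 72·t + 18. Derivando la sacudida, obtenemos el snap: s(t) = 72. Tenemos el snap s(t) = 72. Sustituyendo t = 3: s(3) = 72.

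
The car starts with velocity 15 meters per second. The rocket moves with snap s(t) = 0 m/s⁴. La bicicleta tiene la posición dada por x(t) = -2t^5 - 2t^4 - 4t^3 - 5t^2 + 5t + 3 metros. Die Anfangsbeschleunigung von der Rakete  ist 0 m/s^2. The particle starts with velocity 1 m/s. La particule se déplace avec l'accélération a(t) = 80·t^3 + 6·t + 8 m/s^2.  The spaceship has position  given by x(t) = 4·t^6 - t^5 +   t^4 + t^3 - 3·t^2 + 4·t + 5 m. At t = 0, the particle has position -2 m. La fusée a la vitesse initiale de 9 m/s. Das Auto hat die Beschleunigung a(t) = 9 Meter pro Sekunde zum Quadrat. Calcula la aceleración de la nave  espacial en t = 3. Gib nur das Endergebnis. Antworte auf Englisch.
a(3) = 9300.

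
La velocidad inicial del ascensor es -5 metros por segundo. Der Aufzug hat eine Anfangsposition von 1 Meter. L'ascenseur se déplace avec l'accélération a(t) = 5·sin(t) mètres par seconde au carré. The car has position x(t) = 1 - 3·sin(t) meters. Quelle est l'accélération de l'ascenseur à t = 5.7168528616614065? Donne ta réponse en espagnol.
De la ecuación de la aceleración a(t) = 5·sin(t), sustituimos t = 5.7168528616614065 para obtener a = -2.68270354341007.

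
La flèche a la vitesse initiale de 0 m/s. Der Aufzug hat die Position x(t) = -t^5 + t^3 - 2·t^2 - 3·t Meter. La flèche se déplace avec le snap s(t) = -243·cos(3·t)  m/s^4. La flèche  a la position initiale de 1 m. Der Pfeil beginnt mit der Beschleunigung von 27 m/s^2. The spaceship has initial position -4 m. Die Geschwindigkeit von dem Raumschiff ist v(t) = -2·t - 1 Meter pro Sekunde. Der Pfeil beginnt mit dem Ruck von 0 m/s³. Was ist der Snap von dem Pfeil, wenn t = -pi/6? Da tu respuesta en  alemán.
Aus der Gleichung für den Snap s(t) = -243·cos(3·t), setzen wir t = -pi/6 ein und erhalten s = 0.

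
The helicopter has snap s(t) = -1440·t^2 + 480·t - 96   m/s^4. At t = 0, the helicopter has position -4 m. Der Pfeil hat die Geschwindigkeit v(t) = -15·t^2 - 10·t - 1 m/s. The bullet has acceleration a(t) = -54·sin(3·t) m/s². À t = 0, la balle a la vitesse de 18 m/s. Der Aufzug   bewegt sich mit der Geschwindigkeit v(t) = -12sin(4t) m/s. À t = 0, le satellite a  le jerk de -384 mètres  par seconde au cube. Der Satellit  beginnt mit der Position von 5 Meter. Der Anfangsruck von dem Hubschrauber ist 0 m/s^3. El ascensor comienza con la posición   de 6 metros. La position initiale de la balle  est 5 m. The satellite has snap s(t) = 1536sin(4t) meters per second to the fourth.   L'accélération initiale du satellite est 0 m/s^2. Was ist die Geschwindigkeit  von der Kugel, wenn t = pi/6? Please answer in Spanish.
Para resolver esto, necesitamos tomar 1 integral de nuestra ecuación de la aceleración a(t) = -54·sin(3·t). Tomando ∫a(t)dt y aplicando v(0) = 18, encontramos v(t) = 18·cos(3·t). Tenemos la velocidad v(t) = 18·cos(3·t). Sustituyendo t = pi/6: v(pi/6) = 0.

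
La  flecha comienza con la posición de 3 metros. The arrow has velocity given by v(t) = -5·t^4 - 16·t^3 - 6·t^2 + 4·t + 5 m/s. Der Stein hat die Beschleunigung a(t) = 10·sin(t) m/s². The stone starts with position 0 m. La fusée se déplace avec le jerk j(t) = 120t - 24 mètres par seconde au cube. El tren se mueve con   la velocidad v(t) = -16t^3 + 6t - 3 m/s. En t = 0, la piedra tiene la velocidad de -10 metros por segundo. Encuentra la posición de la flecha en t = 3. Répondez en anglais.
To solve this, we need to take 1 integral of our velocity equation v(t) = -5·t^4 - 16·t^3 - 6·t^2 + 4·t + 5. Finding the antiderivative of v(t) and using x(0) = 3: x(t) = -t^5 - 4·t^4 - 2·t^3 + 2·t^2 + 5·t + 3. Using x(t) = -t^5 - 4·t^4 - 2·t^3 + 2·t^2 + 5·t + 3 and substituting t = 3, we find x = -585.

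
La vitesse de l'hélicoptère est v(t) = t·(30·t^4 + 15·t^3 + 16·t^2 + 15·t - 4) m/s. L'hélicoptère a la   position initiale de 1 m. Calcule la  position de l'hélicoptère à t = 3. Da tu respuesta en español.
Partiendo de la velocidad v(t) = t·(30·t^4 + 15·t^3 + 16·t^2 + 15·t - 4), tomamos 1 antiderivada. Integrando la velocidad y usando la condición inicial x(0) = 1, obtenemos x(t) = 5·t^6 + 3·t^5 + 4·t^4 + 5·t^3 - 2·t^2 + 1. Usando x(t) = 5·t^6 + 3·t^5 + 4·t^4 + 5·t^3 - 2·t^2 + 1 y sustituyendo t = 3, encontramos x = 4816.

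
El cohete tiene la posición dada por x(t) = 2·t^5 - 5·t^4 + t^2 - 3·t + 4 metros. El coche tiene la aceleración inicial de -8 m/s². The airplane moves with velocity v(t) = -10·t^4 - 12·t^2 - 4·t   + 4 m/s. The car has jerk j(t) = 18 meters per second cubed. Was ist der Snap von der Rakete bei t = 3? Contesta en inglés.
To solve this, we need to take 4 derivatives of our position equation x(t) = 2·t^5 - 5·t^4 + t^2 - 3·t + 4. Differentiating position, we get velocity: v(t) = 10·t^4 - 20·t^3 + 2·t - 3. Differentiating velocity, we get acceleration: a(t) = 40·t^3 - 60·t^2 + 2. Differentiating acceleration, we get jerk: j(t) = 120·t^2 - 120·t. Taking d/dt of j(t), we find s(t) = 240·t - 120. Using s(t) = 240·t - 120 and substituting t = 3, we find s = 600.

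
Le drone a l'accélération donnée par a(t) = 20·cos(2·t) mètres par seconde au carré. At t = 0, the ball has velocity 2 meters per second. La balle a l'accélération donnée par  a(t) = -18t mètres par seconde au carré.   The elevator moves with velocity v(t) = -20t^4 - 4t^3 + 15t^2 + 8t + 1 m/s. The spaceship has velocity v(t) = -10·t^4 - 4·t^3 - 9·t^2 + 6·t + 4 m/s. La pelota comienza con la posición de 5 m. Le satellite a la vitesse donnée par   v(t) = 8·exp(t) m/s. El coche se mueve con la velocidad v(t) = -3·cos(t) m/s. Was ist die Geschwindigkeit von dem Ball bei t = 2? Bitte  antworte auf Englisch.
We need to integrate our acceleration equation a(t) = -18·t 1 time. Finding the antiderivative of a(t) and using v(0) = 2: v(t) = 2 - 9·t^2. We have velocity v(t) = 2 - 9·t^2. Substituting t = 2: v(2) = -34.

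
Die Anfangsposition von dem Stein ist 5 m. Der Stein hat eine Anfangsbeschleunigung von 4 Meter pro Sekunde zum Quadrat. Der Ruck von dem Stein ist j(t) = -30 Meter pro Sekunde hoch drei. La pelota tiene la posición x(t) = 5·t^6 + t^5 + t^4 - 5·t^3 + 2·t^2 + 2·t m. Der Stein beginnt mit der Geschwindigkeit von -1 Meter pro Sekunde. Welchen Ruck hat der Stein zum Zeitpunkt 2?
Wir haben den Ruck j(t) = -30. Durch Einsetzen von t = 2: j(2) = -30.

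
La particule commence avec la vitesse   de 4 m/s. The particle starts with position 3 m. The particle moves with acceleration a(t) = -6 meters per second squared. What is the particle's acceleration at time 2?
Using a(t) = -6 and substituting t = 2, we find a = -6.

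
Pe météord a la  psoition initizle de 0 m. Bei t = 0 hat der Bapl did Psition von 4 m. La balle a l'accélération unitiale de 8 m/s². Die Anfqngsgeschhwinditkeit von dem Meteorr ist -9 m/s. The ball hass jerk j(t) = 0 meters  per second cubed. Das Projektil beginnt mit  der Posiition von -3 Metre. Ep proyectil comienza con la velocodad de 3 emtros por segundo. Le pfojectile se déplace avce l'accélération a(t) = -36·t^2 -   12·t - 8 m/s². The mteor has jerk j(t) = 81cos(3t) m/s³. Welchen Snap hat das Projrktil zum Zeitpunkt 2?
Wir müssen unsere Gleichung für die Beschleunigung a(t) = -36·t^2 - 12·t - 8 2-mal ableiten. Die Ableitung von der Beschleunigung ergibt den Ruck: j(t) = -72·t - 12. Die Ableitung von dem Ruck ergibt den Snap: s(t) = -72. Mit s(t) = -72 und Einsetzen von t = 2, finden wir s = -72.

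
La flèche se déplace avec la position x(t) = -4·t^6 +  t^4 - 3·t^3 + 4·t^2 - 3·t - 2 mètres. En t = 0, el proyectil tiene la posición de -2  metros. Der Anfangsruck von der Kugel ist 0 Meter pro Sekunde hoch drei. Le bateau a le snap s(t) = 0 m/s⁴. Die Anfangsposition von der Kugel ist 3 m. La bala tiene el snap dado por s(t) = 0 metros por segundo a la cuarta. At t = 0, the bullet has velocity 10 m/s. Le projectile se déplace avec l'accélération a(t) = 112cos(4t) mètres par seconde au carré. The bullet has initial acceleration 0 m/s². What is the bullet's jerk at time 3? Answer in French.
Nous devons trouver l'intégrale de notre équation du snap s(t) = 0 1 fois. En prenant ∫s(t)dt et en appliquant j(0) = 0, nous trouvons j(t) = 0. De l'équation du jerk j(t) = 0, nous substituons t = 3 pour obtenir j = 0.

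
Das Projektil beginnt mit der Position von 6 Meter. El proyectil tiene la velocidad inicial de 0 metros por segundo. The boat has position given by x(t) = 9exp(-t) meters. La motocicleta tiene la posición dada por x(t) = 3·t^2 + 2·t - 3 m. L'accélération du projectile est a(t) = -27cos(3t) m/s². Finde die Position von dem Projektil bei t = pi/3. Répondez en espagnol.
Necesitamos integrar nuestra ecuación de la aceleración a(t) = -27·cos(3·t) 2 veces. Integrando la aceleración y usando la condición inicial v(0) = 0, obtenemos v(t) = -9·sin(3·t). La integral de la velocidad, con x(0) = 6, da la posición: x(t) = 3·cos(3·t) + 3. Usando x(t) = 3·cos(3·t) + 3 y sustituyendo t = pi/3, encontramos x = 0.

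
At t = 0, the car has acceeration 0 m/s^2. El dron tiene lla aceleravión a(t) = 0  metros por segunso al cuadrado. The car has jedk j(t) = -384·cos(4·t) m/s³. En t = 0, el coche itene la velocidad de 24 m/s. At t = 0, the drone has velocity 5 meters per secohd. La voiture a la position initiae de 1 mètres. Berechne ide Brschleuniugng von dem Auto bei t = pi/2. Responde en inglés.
To find the answer, we compute 1 antiderivative of j(t) = -384·cos(4·t). Integrating jerk and using the initial condition a(0) = 0, we get a(t) = -96·sin(4·t). Using a(t) = -96·sin(4·t) and substituting t = pi/2, we find a = 0.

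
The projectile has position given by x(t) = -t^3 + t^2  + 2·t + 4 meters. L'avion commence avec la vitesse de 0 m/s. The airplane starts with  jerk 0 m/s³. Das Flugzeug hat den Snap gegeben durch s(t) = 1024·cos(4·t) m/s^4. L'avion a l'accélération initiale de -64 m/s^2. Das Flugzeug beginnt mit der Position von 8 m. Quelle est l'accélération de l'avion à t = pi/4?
Pour résoudre ceci, nous devons prendre 2 primitives de notre équation du snap s(t) = 1024·cos(4·t). En prenant ∫s(t)dt et en appliquant j(0) = 0, nous trouvons j(t) = 256·sin(4·t). En prenant ∫j(t)dt et en appliquant a(0) = -64, nous trouvons a(t) = -64·cos(4·t). De l'équation de l'accélération a(t) = -64·cos(4·t), nous substituons t = pi/4 pour obtenir a = 64.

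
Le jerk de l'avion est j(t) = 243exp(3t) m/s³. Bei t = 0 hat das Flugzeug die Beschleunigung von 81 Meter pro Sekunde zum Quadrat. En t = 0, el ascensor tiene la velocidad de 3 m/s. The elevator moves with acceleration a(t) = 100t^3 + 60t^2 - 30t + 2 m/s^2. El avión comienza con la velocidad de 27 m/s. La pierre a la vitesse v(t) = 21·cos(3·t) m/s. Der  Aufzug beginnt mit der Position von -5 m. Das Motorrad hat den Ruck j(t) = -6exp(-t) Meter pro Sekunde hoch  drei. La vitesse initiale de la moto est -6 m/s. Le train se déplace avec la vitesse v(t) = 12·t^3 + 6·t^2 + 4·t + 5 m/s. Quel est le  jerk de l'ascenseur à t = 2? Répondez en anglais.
We must differentiate our acceleration equation a(t) = 100·t^3 + 60·t^2 - 30·t + 2 1 time. Taking d/dt of a(t), we find j(t) = 300·t^2 + 120·t - 30. Using j(t) = 300·t^2 + 120·t - 30 and substituting t = 2, we find j = 1410.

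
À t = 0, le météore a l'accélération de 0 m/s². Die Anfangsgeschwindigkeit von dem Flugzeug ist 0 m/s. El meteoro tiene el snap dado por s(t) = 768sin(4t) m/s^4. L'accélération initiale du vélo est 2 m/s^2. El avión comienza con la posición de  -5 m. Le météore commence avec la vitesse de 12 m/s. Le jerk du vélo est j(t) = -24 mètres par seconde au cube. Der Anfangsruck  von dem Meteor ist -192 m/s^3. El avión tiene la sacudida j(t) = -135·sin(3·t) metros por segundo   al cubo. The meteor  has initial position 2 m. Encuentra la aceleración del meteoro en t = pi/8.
Partiendo del snap s(t) = 768·sin(4·t), tomamos 2 antiderivadas. Tomando ∫s(t)dt y aplicando j(0) = -192, encontramos j(t) = -192·cos(4·t). La integral de la sacudida es la aceleración. Usando a(0) = 0, obtenemos a(t) = -48·sin(4·t). Usando a(t) = -48·sin(4·t) y sustituyendo t = pi/8, encontramos a = -48.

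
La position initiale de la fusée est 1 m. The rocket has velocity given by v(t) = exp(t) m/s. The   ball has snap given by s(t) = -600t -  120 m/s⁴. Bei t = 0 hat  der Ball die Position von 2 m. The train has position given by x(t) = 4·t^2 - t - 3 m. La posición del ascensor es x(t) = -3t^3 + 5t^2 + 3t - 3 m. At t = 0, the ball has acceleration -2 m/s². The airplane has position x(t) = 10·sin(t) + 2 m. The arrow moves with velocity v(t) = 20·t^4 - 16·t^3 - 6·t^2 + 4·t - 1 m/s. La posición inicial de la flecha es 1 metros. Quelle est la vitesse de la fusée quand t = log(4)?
En utilisant v(t) = exp(t) et en substituant t = log(4), nous trouvons v = 4.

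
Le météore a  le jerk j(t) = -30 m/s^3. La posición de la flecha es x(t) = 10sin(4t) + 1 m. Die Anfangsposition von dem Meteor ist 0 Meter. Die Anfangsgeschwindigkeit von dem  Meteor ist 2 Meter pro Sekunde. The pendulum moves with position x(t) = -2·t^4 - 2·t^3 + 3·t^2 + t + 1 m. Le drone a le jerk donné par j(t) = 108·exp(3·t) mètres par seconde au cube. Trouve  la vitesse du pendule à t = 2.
Nous devons dériver notre équation de la position x(t) = -2·t^4 - 2·t^3 + 3·t^2 + t + 1 1 fois. En prenant d/dt de x(t), nous trouvons v(t) = -8·t^3 - 6·t^2 + 6·t + 1. De l'équation de la vitesse v(t) = -8·t^3 - 6·t^2 + 6·t + 1, nous substituons t = 2 pour obtenir v = -75.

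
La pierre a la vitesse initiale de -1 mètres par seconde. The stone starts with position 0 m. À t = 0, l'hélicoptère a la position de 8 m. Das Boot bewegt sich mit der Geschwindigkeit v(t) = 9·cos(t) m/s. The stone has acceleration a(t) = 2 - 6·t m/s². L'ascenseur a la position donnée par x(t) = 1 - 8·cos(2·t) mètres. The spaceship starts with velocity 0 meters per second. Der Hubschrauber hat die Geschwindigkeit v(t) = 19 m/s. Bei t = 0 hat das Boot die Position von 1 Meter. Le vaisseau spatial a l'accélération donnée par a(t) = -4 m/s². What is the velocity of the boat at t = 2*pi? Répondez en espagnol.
De la ecuación de la velocidad v(t) = 9·cos(t), sustituimos t = 2*pi para obtener v = 9.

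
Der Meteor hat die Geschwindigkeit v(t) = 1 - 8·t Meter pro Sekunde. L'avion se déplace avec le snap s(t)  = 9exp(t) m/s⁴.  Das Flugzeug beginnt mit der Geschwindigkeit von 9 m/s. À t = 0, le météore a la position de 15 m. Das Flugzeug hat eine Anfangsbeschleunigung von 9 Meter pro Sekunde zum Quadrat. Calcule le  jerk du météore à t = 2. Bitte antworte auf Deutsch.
Wir müssen unsere Gleichung für die Geschwindigkeit v(t) = 1 - 8·t 2-mal ableiten. Durch Ableiten von der Geschwindigkeit erhalten wir die Beschleunigung: a(t) = -8. Die Ableitung von der Beschleunigung ergibt den Ruck: j(t) = 0. Aus der Gleichung für den Ruck j(t) = 0, setzen wir t = 2 ein und erhalten j = 0.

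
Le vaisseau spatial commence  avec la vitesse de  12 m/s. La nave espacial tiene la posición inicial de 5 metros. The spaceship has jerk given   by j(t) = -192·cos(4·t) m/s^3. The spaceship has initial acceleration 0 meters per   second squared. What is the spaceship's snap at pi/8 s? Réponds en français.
Pour résoudre ceci, nous devons prendre 1 dérivée de notre équation du jerk j(t) = -192·cos(4·t). La dérivée du jerk donne le snap: s(t) = 768·sin(4·t). Nous avons le snap s(t) = 768·sin(4·t). En substituant t = pi/8: s(pi/8) = 768.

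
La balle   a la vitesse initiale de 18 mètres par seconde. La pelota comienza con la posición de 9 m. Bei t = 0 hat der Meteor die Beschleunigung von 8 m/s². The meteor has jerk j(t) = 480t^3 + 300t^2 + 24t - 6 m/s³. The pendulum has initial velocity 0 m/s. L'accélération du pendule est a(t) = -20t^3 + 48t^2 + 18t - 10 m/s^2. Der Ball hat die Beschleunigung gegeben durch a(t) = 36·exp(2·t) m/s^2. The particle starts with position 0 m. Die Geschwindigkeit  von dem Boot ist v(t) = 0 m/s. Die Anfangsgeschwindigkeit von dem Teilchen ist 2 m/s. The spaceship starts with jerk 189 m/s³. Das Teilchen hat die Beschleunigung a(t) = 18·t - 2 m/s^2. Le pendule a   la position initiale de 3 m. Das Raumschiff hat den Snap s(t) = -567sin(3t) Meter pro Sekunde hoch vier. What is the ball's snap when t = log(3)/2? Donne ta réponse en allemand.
Um dies zu lösen, müssen wir 2 Ableitungen unserer Gleichung für die Beschleunigung a(t) = 36·exp(2·t) nehmen. Mit d/dt von a(t) finden wir j(t) = 72·exp(2·t). Mit d/dt von j(t) finden wir s(t) = 144·exp(2·t). Aus der Gleichung für den Snap s(t) = 144·exp(2·t), setzen wir t = log(3)/2 ein und erhalten s = 432.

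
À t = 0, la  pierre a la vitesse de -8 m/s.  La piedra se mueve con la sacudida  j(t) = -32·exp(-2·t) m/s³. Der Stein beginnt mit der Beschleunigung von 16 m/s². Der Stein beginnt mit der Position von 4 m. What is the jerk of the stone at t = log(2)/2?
From the given jerk equation j(t) = -32·exp(-2·t), we substitute t = log(2)/2 to get j = -16.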